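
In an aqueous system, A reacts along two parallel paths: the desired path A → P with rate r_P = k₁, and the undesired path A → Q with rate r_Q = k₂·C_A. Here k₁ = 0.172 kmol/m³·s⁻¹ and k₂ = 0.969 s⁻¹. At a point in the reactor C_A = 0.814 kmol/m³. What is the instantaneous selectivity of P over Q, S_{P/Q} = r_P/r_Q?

S_{P/Q} = r_P/r_Q = (k₁)/(k₂·C_A) = (k₁/k₂)·C_A⁻¹.
= (0.172) / (0.969×0.8140) = 0.1720/0.7888 = 0.218.
The undesired path is higher order in A, so low C_A (CSTR or dilute feed) favours P.

0.218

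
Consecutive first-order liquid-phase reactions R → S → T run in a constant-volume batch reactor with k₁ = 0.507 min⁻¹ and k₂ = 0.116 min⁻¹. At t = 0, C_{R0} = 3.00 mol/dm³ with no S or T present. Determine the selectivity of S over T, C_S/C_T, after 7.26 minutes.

1.17

Solving the coupled first-order balances gives C_S(t) = [k₁/(k₂−k₁)]·C_{R0}·(e^(−k₁t) − e^(−k₂t)).
e^(−k₁t) = e^(−0.507×7.26) = e^(−3.681) = 0.02520; e^(−k₂t) = e^(−0.8422) = 0.4308.
C_S = 0.507×3.00/(0.116−0.507) × (0.02520−0.4308) = (-3.890)×(-0.4056) = 1.578 mol/dm³.
C_R = C_{R0}e^(−k₁t) = 0.07561 mol/dm³, so C_T = C_{R0}−C_R−C_S = 1.347 mol/dm³; C_S/C_T = 1.17.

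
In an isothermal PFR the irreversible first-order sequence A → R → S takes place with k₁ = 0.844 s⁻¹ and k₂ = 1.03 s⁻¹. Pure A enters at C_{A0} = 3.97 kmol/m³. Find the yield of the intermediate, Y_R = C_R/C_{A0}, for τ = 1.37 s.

0.321

For first-order series with pure A initially, C_R(τ) = k₁C_{A0}/(k₂−k₁)·(e^(−k₁τ) − e^(−k₂τ)).
e^(−k₁τ) = e^(−0.844×1.37) = e^(−1.156) = 0.3147; e^(−k₂τ) = e^(−1.411) = 0.2439.
C_R = 0.844×3.97/(1.03−0.844) × (0.3147−0.2439) = 18.01×0.07078 = 1.275 kmol/m³.
Y_R = C_R/C_{A0} = 1.275/3.97 = 0.321.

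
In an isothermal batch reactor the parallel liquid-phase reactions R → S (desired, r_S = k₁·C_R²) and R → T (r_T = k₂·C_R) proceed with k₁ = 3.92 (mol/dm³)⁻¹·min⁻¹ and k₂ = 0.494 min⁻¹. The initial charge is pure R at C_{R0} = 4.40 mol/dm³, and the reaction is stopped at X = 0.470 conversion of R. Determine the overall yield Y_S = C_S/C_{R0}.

C_R = C_{R0}(1−X) = 2.332 mol/dm³.
Along a PFR/batch, dC_T/dC_R = −r_T/(r_S+r_T) = −k₂/(k₂+k₁·C_R).
Integrating from C_{R0} to C_R: C_T = (0.494/3.92)·ln[(0.494+3.92·4.40)/(0.494+3.92·2.33)] = 0.1260·ln(17.74/9.635) = 0.07693 mol/dm³.
Then C_S = (C_{R0}−C_R) − C_T = 2.068 − 0.07693 = 1.991 mol/dm³.
Y_S = C_S/C_{R0} = 1.991/4.40 = 0.453.

0.453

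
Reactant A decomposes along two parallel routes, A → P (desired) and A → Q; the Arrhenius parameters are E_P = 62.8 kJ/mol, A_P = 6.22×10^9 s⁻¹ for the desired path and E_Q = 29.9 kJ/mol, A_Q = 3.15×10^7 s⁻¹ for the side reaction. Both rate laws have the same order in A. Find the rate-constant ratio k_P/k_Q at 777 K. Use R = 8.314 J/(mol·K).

With equal orders, S_{P/Q} = k_P/k_Q = (A_P/A_Q)·exp[(E_Q−E_P)/(RT)].
(E_Q−E_P)/(RT) = (29.9−62.8)×10³/(8.314×777) = -32900/6460 = -5.093.
k_P/k_Q = (6.22×10^9/3.15×10^7)·exp(-5.093) = 197.5 × 0.006140 = 1.21.
Since E_P > E_Q, raising the temperature improves selectivity toward P.

1.21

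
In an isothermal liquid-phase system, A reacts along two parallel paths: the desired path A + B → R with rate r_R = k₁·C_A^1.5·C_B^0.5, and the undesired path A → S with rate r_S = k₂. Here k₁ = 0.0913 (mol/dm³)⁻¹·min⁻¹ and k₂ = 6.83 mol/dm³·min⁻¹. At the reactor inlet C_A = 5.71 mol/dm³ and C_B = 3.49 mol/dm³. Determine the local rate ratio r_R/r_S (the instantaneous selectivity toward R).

S_{R/S} = r_R/r_S = (k₁·C_A^1.5·C_B^0.5)/(k₂) = (k₁/k₂)·C_A^1.5·C_B^0.5.
= (0.0913×5.710^1.5×3.490^0.5) / (6.83) = 2.327/6.830 = 0.341.
Since the desired path is higher order in A, keeping C_A high (PFR or concentrated feed) favours R.

0.341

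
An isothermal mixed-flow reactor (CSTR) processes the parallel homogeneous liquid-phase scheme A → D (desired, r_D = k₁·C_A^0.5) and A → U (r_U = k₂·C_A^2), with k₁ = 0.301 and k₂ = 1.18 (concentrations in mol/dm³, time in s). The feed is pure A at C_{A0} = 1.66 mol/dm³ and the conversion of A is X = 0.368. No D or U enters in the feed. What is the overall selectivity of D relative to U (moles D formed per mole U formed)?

Exit C_A = C_{A0}(1−X) = 1.66×0.632 = 1.049 mol/dm³.
Rates in a CSTR are evaluated at the outlet concentration: r_D = 0.301×1.049^0.5 = 0.3083, r_U = 1.18×1.049^2 = 1.299.
Overall selectivity = C_D/C_U = r_Dτ/(r_Uτ) = r_D/r_U = 0.237.

0.237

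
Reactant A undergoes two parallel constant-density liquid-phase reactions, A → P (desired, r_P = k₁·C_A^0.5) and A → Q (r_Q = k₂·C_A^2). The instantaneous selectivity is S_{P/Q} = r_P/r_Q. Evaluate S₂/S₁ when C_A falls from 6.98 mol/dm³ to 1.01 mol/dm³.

S_{P/Q} = (k₁/k₂)·C_A^-1.5, so S₂/S₁ = (C_{A,2}/C_{A,1})^-1.5.
= (1.01/6.98)^(-1.5) = (0.1447)^(-1.5) = 18.2.
Selectivity toward P rises as C_A falls — low-concentration operation is favoured.

18.2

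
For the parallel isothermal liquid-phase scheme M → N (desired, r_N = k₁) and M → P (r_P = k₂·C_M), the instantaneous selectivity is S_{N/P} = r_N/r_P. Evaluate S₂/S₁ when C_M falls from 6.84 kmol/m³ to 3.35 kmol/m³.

2.04

S_{N/P} = (k₁/k₂)·C_M⁻¹, so S₂/S₁ = (C_{M,2}/C_{M,1})⁻¹.
= 6.84/3.35 = 2.04.
Selectivity toward N rises as C_M falls — low-concentration operation is favoured.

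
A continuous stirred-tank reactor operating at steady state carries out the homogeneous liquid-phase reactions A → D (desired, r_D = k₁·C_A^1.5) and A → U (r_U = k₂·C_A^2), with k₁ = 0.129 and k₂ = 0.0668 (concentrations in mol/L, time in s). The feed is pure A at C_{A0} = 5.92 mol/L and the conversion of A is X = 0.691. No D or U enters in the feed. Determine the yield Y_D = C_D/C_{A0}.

Exit C_A = C_{A0}(1−X) = 5.92×0.309 = 1.829 mol/L.
In a CSTR the entire volume is at exit conditions, so r_D = 0.129×1.829^1.5 = 0.3192 and r_U = 0.0668×1.829^2 = 0.2235.
Fraction of consumed A going to D: r_D/(r_D+r_U) = 0.5881.
C_D = 0.5881·C_{A0}·X = 0.5881×5.92×0.691 = 2.41 mol/L; Y_D = C_D/C_{A0} = 0.406.

0.406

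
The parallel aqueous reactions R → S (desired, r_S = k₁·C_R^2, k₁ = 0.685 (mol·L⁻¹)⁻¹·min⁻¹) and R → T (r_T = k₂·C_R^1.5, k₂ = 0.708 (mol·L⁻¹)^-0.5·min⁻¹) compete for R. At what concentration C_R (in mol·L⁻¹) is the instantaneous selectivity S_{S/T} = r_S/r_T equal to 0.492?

S_{S/T} = (k₁/k₂)·C_R^0.5 ⇒ C_R = (S·k₂/k₁)^(2).
= (0.492×0.708/0.685)^(2) = (0.5085)^(2) = 0.259 mol·L⁻¹.

0.259 mol·L⁻¹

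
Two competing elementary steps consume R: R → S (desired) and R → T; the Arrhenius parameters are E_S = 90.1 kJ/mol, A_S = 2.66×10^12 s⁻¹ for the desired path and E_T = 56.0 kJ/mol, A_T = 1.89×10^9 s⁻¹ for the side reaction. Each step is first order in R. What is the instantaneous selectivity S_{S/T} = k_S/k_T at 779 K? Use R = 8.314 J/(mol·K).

k_S/k_T = (A_S/A_T)·exp[−(E_S−E_T)/(RT)] = (A_S/A_T)·exp[(E_T−E_S)/(RT)].
(E_T−E_S)/(RT) = (56.0−90.1)×10³/(8.314×779) = -34100/6477 = -5.265.
k_S/k_T = (2.66×10^12/1.89×10^9)·exp(-5.265) = 1407 × 0.005169 = 7.27.
Since E_S > E_T, raising the temperature improves selectivity toward S.

7.27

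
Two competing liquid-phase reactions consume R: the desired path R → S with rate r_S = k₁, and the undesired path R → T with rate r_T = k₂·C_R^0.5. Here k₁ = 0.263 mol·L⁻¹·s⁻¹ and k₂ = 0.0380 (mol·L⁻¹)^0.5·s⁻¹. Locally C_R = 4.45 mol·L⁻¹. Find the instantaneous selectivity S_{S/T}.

S_{S/T} = r_S/r_T = (k₁)/(k₂·C_R^0.5) = (k₁/k₂)·C_R^-0.5.
= (0.263) / (0.0380×4.450^0.5) = 0.2630/0.08016 = 3.28.
The undesired path is higher order in R, so low C_R (CSTR or dilute feed) favours S.

3.28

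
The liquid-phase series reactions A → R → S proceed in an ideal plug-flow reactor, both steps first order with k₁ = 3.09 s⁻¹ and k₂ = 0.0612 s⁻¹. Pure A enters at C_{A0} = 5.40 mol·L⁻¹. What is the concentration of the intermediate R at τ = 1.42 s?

The intermediate concentration in a first-order A→B→C sequence is C_R = k₁C_{A0}(e^(−k₁τ) − e^(−k₂τ))/(k₂−k₁).
e^(−k₁τ) = e^(−3.09×1.42) = e^(−4.388) = 0.01243; e^(−k₂τ) = e^(−0.08690) = 0.9168.
C_R = 3.09×5.40/(0.0612−3.09) × (0.01243−0.9168) = (-5.509)×(-0.9043) = 4.982 mol·L⁻¹.

4.98 mol·L⁻¹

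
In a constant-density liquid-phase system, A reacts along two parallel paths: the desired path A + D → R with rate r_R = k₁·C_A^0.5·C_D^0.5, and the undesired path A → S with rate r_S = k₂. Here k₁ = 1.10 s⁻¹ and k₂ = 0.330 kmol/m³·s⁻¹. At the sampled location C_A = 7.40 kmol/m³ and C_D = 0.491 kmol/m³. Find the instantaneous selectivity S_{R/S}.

6.35

S_{R/S} = r_R/r_S = (k₁·C_A^0.5·C_D^0.5)/(k₂) = (k₁/k₂)·C_A^0.5·C_D^0.5.
= (1.10×7.400^0.5×0.4910^0.5) / (0.330) = 2.097/0.3300 = 6.35.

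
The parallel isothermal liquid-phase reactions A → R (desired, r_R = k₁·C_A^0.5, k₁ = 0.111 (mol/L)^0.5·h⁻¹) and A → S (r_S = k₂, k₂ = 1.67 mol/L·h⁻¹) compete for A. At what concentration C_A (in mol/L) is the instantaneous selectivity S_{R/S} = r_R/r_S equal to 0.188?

8.00 mol/L

S_{R/S} = (k₁/k₂)·C_A^0.5 ⇒ C_A = (S·k₂/k₁)^(2).
= (0.188×1.67/0.111)^(2) = (2.828)^(2) = 8.00 mol/L.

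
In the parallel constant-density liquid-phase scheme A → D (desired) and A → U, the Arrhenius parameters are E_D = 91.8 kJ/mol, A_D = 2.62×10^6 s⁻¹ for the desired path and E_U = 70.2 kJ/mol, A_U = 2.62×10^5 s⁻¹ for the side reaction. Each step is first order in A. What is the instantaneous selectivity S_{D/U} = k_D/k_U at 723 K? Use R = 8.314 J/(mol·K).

With equal orders, S_{D/U} = k_D/k_U = (A_D/A_U)·exp[(E_U−E_D)/(RT)].
(E_U−E_D)/(RT) = (70.2−91.8)×10³/(8.314×723) = -21600/6011 = -3.593.
k_D/k_U = (2.62×10^6/2.62×10^5)·exp(-3.593) = 10.00 × 0.02750 = 0.275.

0.275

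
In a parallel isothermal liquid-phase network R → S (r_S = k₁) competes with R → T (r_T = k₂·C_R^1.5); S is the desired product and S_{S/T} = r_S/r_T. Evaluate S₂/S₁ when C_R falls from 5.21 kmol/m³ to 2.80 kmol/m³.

S_{S/T} = (k₁/k₂)·C_R^-1.5, so S₂/S₁ = (C_{R,2}/C_{R,1})^-1.5.
= (2.80/5.21)^(-1.5) = (0.5374)^(-1.5) = 2.54.
Selectivity toward S rises as C_R falls — low-concentration operation is favoured.

2.54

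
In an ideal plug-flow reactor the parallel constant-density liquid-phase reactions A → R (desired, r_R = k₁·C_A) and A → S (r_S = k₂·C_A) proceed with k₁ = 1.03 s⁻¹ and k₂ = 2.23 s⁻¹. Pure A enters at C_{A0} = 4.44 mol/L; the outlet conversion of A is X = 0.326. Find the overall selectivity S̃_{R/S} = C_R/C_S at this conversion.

0.462

C_A = C_{A0}(1−X) = 2.993 mol/L.
Both paths are first order in A, so the instantaneous fraction to R is constant: dC_R/d(−C_A) = k₁/(k₁+k₂) = 0.3160.
C_R = 0.3160·(C_{A0}−C_A) = 0.3160×1.447 = 0.457 mol/L.
C_S = (C_{A0}−C_A)−C_R = 0.9901 mol/L; S̃_{R/S} = 0.4573/0.9901 = 0.462.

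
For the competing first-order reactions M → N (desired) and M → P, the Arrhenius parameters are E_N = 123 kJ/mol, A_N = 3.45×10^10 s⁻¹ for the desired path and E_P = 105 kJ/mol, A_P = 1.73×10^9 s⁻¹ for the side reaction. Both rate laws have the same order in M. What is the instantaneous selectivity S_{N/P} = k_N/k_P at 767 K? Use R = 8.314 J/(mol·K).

1.19

k_N/k_P = (A_N/A_P)·exp[−(E_N−E_P)/(RT)] = (A_N/A_P)·exp[(E_P−E_N)/(RT)].
(E_P−E_N)/(RT) = (105−123)×10³/(8.314×767) = -18000/6377 = -2.823.
k_N/k_P = (3.45×10^10/1.73×10^9)·exp(-2.823) = 19.94 × 0.05944 = 1.19.
Since E_N > E_P, raising the temperature improves selectivity toward N.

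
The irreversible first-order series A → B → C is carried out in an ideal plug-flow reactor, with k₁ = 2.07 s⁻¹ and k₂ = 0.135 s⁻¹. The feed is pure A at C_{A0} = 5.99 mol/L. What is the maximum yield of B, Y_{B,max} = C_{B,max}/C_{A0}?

0.827

At the optimum, C_{B,max}/C_{A0} = (k₁/k₂)^[k₂/(k₂−k₁)].
= (2.07/0.135)^(0.135/(0.135−2.07)) = (15.33)^(-0.06977) = 0.8266.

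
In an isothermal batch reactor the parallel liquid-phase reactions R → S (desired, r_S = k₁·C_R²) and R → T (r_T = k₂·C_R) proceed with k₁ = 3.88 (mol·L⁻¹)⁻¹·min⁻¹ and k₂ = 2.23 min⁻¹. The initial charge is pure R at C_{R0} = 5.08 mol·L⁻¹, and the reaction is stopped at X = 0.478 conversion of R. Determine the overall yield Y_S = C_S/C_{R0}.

C_R = C_{R0}(1−X) = 2.652 mol·L⁻¹.
Along a PFR/batch, dC_T/dC_R = −r_T/(r_S+r_T) = −k₂/(k₂+k₁·C_R).
Integrating from C_{R0} to C_R: C_T = (2.23/3.88)·ln[(2.23+3.88·5.08)/(2.23+3.88·2.65)] = 0.5747·ln(21.94/12.52) = 0.3225 mol·L⁻¹.
Then C_S = (C_{R0}−C_R) − C_T = 2.428 − 0.3225 = 2.106 mol·L⁻¹.
Y_S = C_S/C_{R0} = 2.106/5.08 = 0.415.

0.415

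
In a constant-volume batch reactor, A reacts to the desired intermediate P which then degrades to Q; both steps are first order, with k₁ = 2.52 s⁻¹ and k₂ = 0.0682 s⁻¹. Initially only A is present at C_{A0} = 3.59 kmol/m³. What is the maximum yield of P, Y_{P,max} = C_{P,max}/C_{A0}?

0.904

For a first-order series the maximum intermediate yield is C_{P,max}/C_{A0} = (k₁/k₂)^[k₂/(k₂−k₁)].
= (2.52/0.0682)^(0.0682/(0.0682−2.52)) = (36.95)^(-0.02782) = 0.9045.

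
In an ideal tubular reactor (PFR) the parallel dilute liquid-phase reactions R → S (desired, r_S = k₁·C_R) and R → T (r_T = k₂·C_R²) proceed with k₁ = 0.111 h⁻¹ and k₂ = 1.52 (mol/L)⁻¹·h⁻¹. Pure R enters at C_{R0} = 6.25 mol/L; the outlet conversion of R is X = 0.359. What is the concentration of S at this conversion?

0.0320 mol/L

C_R = C_{R0}(1−X) = 4.006 mol/L.
Along a PFR/batch, dC_S/dC_R = −r_S/(r_S+r_T) = −k₁/(k₁+k₂·C_R).
Integrating from C_{R0} to C_R: C_S = (0.111/1.52)·ln[(0.111+1.52·6.25)/(0.111+1.52·4.01)] = 0.07303·ln(9.611/6.200) = 0.03201 mol/L.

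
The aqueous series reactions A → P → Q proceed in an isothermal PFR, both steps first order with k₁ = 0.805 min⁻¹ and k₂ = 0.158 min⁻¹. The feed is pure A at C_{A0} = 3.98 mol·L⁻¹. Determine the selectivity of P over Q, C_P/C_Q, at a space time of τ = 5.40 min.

The intermediate concentration in a first-order A→B→C sequence is C_P = k₁C_{A0}(e^(−k₁τ) − e^(−k₂τ))/(k₂−k₁).
e^(−k₁τ) = e^(−0.805×5.40) = e^(−4.347) = 0.01295; e^(−k₂τ) = e^(−0.8532) = 0.4260.
C_P = 0.805×3.98/(0.158−0.805) × (0.01295−0.4260) = (-4.952)×(-0.4131) = 2.046 mol·L⁻¹.
C_A = C_{A0}e^(−k₁τ) = 0.05152 mol·L⁻¹, so C_Q = C_{A0}−C_A−C_P = 1.883 mol·L⁻¹; C_P/C_Q = 1.09.

1.09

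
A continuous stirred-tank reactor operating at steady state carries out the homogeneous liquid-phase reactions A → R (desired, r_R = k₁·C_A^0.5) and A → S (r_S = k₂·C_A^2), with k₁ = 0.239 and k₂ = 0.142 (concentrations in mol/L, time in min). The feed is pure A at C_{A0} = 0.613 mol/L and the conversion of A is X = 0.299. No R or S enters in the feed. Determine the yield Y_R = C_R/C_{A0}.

Exit C_A = C_{A0}(1−X) = 0.613×0.701 = 0.4297 mol/L.
In a CSTR the entire volume is at exit conditions, so r_R = 0.239×0.4297^0.5 = 0.1567 and r_S = 0.142×0.4297^2 = 0.02622.
Fraction of consumed A going to R: r_R/(r_R+r_S) = 0.8566.
C_R = 0.8566·C_{A0}·X = 0.8566×0.613×0.299 = 0.157 mol/L; Y_R = C_R/C_{A0} = 0.256.

0.256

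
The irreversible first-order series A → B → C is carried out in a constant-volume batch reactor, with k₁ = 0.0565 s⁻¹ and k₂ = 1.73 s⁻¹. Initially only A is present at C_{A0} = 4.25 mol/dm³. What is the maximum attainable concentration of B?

0.124 mol/dm³

At the optimum, C_{B,max}/C_{A0} = (k₁/k₂)^[k₂/(k₂−k₁)].
= (0.0565/1.73)^(1.73/(1.73−0.0565)) = (0.03266)^(1.034) = 0.02910.
C_{B,max} = 0.02910×4.25 = 0.124 mol/dm³.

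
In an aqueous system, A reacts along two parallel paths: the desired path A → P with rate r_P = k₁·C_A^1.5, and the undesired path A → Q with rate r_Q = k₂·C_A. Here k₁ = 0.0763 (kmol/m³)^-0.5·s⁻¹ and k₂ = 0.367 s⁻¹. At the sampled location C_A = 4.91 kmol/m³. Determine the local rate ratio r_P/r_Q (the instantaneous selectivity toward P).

S_{P/Q} = r_P/r_Q = (k₁·C_A^1.5)/(k₂·C_A) = (k₁/k₂)·C_A^0.5.
= (0.0763×4.910^1.5) / (0.367×4.910) = 0.8301/1.802 = 0.461.

0.461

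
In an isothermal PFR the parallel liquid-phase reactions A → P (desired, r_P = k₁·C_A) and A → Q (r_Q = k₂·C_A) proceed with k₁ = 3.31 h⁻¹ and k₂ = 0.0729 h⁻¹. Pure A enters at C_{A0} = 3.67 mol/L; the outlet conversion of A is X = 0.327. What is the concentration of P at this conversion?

1.17 mol/L

C_A = C_{A0}(1−X) = 2.470 mol/L.
Both paths are first order in A, so the instantaneous fraction to P is constant: dC_P/d(−C_A) = k₁/(k₁+k₂) = 0.9785.
C_P = 0.9785·(C_{A0}−C_A) = 0.9785×1.200 = 1.17 mol/L.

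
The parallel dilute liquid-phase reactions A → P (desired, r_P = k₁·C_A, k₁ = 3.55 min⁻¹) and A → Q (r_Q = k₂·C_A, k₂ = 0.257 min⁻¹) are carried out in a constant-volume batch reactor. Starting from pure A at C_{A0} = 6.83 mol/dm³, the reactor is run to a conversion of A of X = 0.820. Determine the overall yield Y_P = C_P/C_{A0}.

0.765

C_A = C_{A0}(1−X) = 1.229 mol/dm³.
Both paths are first order in A, so the instantaneous fraction to P is constant: dC_P/d(−C_A) = k₁/(k₁+k₂) = 0.9325.
C_P = 0.9325·(C_{A0}−C_A) = 0.9325×5.601 = 5.22 mol/dm³.
Y_P = C_P/C_{A0} = 5.223/6.83 = 0.765.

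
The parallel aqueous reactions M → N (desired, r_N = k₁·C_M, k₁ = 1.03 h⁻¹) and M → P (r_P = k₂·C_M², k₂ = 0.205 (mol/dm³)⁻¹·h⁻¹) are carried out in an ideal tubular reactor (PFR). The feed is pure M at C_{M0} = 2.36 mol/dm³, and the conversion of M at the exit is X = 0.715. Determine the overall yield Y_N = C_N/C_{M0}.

0.552

C_M = C_{M0}(1−X) = 0.6726 mol/dm³.
Along a PFR/batch, dC_N/dC_M = −r_N/(r_N+r_P) = −k₁/(k₁+k₂·C_M).
Integrating from C_{M0} to C_M: C_N = (1.03/0.205)·ln[(1.03+0.205·2.36)/(1.03+0.205·0.673)] = 5.024·ln(1.514/1.168) = 1.303 mol/dm³.
Y_N = C_N/C_{M0} = 1.303/2.36 = 0.552.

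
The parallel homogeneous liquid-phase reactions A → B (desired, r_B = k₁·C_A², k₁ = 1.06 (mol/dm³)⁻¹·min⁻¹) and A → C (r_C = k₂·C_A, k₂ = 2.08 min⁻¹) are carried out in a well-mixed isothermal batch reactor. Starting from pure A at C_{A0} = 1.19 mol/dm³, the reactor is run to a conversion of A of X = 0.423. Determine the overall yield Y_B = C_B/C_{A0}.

C_A = C_{A0}(1−X) = 0.6866 mol/dm³.
Along a PFR/batch, dC_C/dC_A = −r_C/(r_B+r_C) = −k₂/(k₂+k₁·C_A).
Integrating from C_{A0} to C_A: C_C = (2.08/1.06)·ln[(2.08+1.06·1.19)/(2.08+1.06·0.687)] = 1.962·ln(3.341/2.808) = 0.3414 mol/dm³.
Then C_B = (C_{A0}−C_A) − C_C = 0.5034 − 0.3414 = 0.1620 mol/dm³.
Y_B = C_B/C_{A0} = 0.1620/1.19 = 0.136.

0.136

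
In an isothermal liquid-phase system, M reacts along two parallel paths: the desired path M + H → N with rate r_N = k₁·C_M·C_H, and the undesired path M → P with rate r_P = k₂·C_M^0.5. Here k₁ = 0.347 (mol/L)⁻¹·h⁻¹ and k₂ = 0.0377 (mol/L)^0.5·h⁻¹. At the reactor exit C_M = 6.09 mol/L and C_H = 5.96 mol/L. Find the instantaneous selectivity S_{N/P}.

S_{N/P} = r_N/r_P = (k₁·C_M·C_H)/(k₂·C_M^0.5) = (k₁/k₂)·C_M^0.5·C_H.
= (0.347×6.090×5.960) / (0.0377×6.090^0.5) = 12.59/0.09304 = 135.

135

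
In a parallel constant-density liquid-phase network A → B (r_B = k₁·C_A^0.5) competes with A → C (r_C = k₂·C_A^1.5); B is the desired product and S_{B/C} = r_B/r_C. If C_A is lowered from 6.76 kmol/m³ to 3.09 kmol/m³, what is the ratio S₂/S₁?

S_{B/C} = (k₁/k₂)·C_A⁻¹, so S₂/S₁ = (C_{A,2}/C_{A,1})⁻¹.
= 6.76/3.09 = 2.19.

2.19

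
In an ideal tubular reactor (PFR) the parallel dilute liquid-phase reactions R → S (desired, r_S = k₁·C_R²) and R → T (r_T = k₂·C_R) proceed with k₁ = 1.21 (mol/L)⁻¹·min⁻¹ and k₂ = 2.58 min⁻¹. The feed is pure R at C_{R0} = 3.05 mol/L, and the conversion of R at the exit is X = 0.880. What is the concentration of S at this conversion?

C_R = C_{R0}(1−X) = 0.3660 mol/L.
Along a PFR/batch, dC_T/dC_R = −r_T/(r_S+r_T) = −k₂/(k₂+k₁·C_R).
Integrating from C_{R0} to C_R: C_T = (2.58/1.21)·ln[(2.58+1.21·3.05)/(2.58+1.21·0.366)] = 2.132·ln(6.271/3.023) = 1.556 mol/L.
Then C_S = (C_{R0}−C_R) − C_T = 2.684 − 1.556 = 1.128 mol/L.

1.13 mol/L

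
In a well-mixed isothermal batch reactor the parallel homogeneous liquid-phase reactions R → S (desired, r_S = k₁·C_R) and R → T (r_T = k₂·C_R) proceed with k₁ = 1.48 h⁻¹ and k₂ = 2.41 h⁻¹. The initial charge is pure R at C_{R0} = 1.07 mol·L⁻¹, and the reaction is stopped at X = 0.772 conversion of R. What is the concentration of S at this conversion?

C_R = C_{R0}(1−X) = 0.2440 mol·L⁻¹.
Both paths are first order in R, so the instantaneous fraction to S is constant: dC_S/d(−C_R) = k₁/(k₁+k₂) = 0.3805.
C_S = 0.3805·(C_{R0}−C_R) = 0.3805×0.8260 = 0.314 mol·L⁻¹.

0.314 mol·L⁻¹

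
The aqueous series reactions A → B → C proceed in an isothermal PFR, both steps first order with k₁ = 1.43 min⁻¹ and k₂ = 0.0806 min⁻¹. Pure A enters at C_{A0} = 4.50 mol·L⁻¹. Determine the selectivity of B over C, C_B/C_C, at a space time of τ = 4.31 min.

2.97

The intermediate concentration in a first-order A→B→C sequence is C_B = k₁C_{A0}(e^(−k₁τ) − e^(−k₂τ))/(k₂−k₁).
e^(−k₁τ) = e^(−1.43×4.31) = e^(−6.163) = 0.002105; e^(−k₂τ) = e^(−0.3474) = 0.7065.
C_B = 1.43×4.50/(0.0806−1.43) × (0.002105−0.7065) = (-4.769)×(-0.7044) = 3.359 mol·L⁻¹.
C_A = C_{A0}e^(−k₁τ) = 0.009474 mol·L⁻¹, so C_C = C_{A0}−C_A−C_B = 1.131 mol·L⁻¹; C_B/C_C = 2.97.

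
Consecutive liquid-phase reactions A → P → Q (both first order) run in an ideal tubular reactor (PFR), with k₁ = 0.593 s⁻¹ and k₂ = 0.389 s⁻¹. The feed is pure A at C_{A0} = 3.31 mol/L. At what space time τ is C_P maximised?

2.07 s

The intermediate peaks when r₁ = r₂, i.e. k₁e^(−k₁τ) = k₂e^(−k₂τ), giving τ_opt = ln(k₂/k₁)/(k₂−k₁).
= ln(0.389/0.593)/(0.389−0.593) = ln(0.6560)/-0.2040 = -0.4216/-0.2040 = 2.07 s.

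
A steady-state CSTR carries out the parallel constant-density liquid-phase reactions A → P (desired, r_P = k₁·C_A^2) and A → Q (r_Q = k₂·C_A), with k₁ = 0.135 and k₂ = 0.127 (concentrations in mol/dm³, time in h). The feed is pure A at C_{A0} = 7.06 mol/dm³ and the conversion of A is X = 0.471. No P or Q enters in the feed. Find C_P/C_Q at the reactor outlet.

3.97

Exit C_A = C_{A0}(1−X) = 7.06×0.529 = 3.735 mol/dm³.
A CSTR operates uniformly at the exit composition, giving r_P = 1.883 and r_Q = 0.4743 (each k·C_A^n at C_A = 3.735).
Overall selectivity = C_P/C_Q = r_Pτ/(r_Qτ) = r_P/r_Q = 3.97.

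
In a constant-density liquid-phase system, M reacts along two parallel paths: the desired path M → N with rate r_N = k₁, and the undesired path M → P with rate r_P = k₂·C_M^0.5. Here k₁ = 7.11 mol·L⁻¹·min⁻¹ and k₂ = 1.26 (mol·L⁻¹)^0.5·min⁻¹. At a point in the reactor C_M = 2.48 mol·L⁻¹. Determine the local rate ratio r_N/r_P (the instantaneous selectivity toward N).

3.58

S_{N/P} = r_N/r_P = (k₁)/(k₂·C_M^0.5) = (k₁/k₂)·C_M^-0.5.
= (7.11) / (1.26×2.480^0.5) = 7.110/1.984 = 3.58.
The undesired path is higher order in M, so low C_M (CSTR or dilute feed) favours N.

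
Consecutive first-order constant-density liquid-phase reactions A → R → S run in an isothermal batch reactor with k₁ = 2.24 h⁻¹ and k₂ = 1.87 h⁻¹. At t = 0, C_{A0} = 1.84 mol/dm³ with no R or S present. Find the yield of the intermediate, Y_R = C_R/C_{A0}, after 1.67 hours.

0.123

For first-order series with pure A initially, C_R(t) = k₁C_{A0}/(k₂−k₁)·(e^(−k₁t) − e^(−k₂t)).
e^(−k₁t) = e^(−2.24×1.67) = e^(−3.741) = 0.02374; e^(−k₂t) = e^(−3.123) = 0.04403.
C_R = 2.24×1.84/(1.87−2.24) × (0.02374−0.04403) = (-11.14)×(-0.02029) = 0.2261 mol/dm³.
Y_R = C_R/C_{A0} = 0.2261/1.84 = 0.123.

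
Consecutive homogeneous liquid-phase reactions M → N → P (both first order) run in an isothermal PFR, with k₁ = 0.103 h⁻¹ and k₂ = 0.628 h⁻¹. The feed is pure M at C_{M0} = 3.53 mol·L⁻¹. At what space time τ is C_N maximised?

3.44 h

For first-order series the maximum of C_N occurs at τ_opt = ln(k₂/k₁)/(k₂−k₁).
= ln(0.628/0.103)/(0.628−0.103) = ln(6.097)/0.5250 = 1.808/0.5250 = 3.44 h.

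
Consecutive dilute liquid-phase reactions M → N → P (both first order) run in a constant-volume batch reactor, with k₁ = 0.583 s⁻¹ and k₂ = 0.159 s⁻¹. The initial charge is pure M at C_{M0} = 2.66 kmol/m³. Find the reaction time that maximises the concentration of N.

3.06 s

Setting dC_N/dt = 0 gives t_opt = ln(k₂/k₁)/(k₂−k₁).
= ln(0.159/0.583)/(0.159−0.583) = ln(0.2727)/-0.4240 = -1.299/-0.4240 = 3.06 s.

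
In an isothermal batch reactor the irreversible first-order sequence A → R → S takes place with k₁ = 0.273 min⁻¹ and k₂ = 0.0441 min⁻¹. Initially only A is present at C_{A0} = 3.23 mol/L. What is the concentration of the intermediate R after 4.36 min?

Solving the coupled first-order balances gives C_R(t) = [k₁/(k₂−k₁)]·C_{A0}·(e^(−k₁t) − e^(−k₂t)).
e^(−k₁t) = e^(−0.273×4.36) = e^(−1.190) = 0.3041; e^(−k₂t) = e^(−0.1923) = 0.8251.
C_R = 0.273×3.23/(0.0441−0.273) × (0.3041−0.8251) = (-3.852)×(-0.5209) = 2.007 mol/L.

2.01 mol/L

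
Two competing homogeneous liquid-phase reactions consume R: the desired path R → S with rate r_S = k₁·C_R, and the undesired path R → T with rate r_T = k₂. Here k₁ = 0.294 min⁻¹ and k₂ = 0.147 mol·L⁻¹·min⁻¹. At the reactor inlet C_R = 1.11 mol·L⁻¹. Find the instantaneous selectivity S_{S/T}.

S_{S/T} = r_S/r_T = (k₁·C_R)/(k₂) = (k₁/k₂)·C_R.
= (0.294×1.110) / (0.147) = 0.3263/0.1470 = 2.22.
Since the desired path is higher order in R, keeping C_R high (PFR or concentrated feed) favours S.

2.22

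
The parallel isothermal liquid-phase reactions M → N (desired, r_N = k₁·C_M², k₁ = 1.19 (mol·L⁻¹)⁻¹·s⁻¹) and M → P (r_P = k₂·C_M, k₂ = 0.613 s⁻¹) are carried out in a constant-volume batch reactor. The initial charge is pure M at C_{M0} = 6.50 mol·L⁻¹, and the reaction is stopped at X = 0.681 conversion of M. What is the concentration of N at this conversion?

3.91 mol·L⁻¹

C_M = C_{M0}(1−X) = 2.073 mol·L⁻¹.
Along a PFR/batch, dC_P/dC_M = −r_P/(r_N+r_P) = −k₂/(k₂+k₁·C_M).
Integrating from C_{M0} to C_M: C_P = (0.613/1.19)·ln[(0.613+1.19·6.50)/(0.613+1.19·2.07)] = 0.5151·ln(8.348/3.080) = 0.5136 mol·L⁻¹.
Then C_N = (C_{M0}−C_M) − C_P = 4.427 − 0.5136 = 3.913 mol·L⁻¹.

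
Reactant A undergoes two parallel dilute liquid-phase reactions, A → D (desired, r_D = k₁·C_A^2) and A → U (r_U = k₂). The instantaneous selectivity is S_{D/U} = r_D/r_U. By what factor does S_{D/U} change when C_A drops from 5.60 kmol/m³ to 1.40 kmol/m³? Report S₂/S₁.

0.0625

S_{D/U} = (k₁/k₂)·C_A^2, so S₂/S₁ = (C_{A,2}/C_{A,1})^2.
= (1.40/5.60)^2 = (0.2500)^2 = 0.0625.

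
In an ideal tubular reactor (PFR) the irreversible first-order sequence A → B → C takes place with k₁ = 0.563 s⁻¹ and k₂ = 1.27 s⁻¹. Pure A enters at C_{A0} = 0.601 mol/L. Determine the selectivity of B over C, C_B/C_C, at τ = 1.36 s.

The intermediate concentration in a first-order A→B→C sequence is C_B = k₁C_{A0}(e^(−k₁τ) − e^(−k₂τ))/(k₂−k₁).
e^(−k₁τ) = e^(−0.563×1.36) = e^(−0.7657) = 0.4650; e^(−k₂τ) = e^(−1.727) = 0.1778.
C_B = 0.563×0.601/(1.27−0.563) × (0.4650−0.1778) = 0.4786×0.2872 = 0.1375 mol/L.
C_A = C_{A0}e^(−k₁τ) = 0.2795 mol/L, so C_C = C_{A0}−C_A−C_B = 0.1841 mol/L; C_B/C_C = 0.747.

0.747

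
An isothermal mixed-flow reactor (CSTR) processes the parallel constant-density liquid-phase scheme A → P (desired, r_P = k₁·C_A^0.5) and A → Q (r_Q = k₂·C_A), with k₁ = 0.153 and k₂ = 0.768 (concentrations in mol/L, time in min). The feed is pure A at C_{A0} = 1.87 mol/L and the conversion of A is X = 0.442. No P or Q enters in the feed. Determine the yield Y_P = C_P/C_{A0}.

Exit C_A = C_{A0}(1−X) = 1.87×0.558 = 1.043 mol/L.
In a CSTR the entire volume is at exit conditions, so r_P = 0.153×1.043^0.5 = 0.1563 and r_Q = 0.768×1.043 = 0.8014.
Fraction of consumed A going to P: r_P/(r_P+r_Q) = 0.1632.
C_P = 0.1632·C_{A0}·X = 0.1632×1.87×0.442 = 0.135 mol/L; Y_P = C_P/C_{A0} = 0.0721.

0.0721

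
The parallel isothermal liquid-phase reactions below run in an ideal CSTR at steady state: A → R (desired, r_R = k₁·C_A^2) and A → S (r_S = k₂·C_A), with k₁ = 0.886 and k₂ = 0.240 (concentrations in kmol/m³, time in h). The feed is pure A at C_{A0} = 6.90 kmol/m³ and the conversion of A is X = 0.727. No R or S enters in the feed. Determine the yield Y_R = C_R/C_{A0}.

0.636

Exit C_A = C_{A0}(1−X) = 6.90×0.273 = 1.884 kmol/m³.
In a CSTR the entire volume is at exit conditions, so r_R = 0.886×1.884^2 = 3.144 and r_S = 0.240×1.884 = 0.4521.
Fraction of consumed A going to R: r_R/(r_R+r_S) = 0.8743.
C_R = 0.8743·C_{A0}·X = 0.8743×6.90×0.727 = 4.39 kmol/m³; Y_R = C_R/C_{A0} = 0.636.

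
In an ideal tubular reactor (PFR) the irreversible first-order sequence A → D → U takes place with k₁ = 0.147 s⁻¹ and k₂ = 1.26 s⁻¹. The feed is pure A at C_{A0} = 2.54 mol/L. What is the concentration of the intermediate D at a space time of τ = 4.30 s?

0.177 mol/L

Solving the coupled first-order balances gives C_D(τ) = [k₁/(k₂−k₁)]·C_{A0}·(e^(−k₁τ) − e^(−k₂τ)).
e^(−k₁τ) = e^(−0.147×4.30) = e^(−0.6321) = 0.5315; e^(−k₂τ) = e^(−5.418) = 0.004436.
C_D = 0.147×2.54/(1.26−0.147) × (0.5315−0.004436) = 0.3355×0.5270 = 0.1768 mol/L.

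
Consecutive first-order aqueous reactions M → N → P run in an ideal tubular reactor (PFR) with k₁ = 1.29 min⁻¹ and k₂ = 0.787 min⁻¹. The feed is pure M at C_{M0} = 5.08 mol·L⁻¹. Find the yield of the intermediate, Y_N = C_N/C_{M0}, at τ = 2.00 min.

0.337

Solving the coupled first-order balances gives C_N(τ) = [k₁/(k₂−k₁)]·C_{M0}·(e^(−k₁τ) − e^(−k₂τ)).
e^(−k₁τ) = e^(−1.29×2.00) = e^(−2.580) = 0.07577; e^(−k₂τ) = e^(−1.574) = 0.2072.
C_N = 1.29×5.08/(0.787−1.29) × (0.07577−0.2072) = (-13.03)×(-0.1314) = 1.712 mol·L⁻¹.
Y_N = C_N/C_{M0} = 1.712/5.08 = 0.337.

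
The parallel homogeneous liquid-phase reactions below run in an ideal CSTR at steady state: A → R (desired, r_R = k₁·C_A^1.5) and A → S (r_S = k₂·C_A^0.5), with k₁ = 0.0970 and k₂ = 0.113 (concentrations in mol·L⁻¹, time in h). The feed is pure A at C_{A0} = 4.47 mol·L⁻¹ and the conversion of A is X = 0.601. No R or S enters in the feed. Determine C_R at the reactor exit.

Exit C_A = C_{A0}(1−X) = 4.47×0.399 = 1.784 mol·L⁻¹.
In a CSTR the entire volume is at exit conditions, so r_R = 0.0970×1.784^1.5 = 0.2310 and r_S = 0.113×1.784^0.5 = 0.1509.
Fraction of consumed A going to R: r_R/(r_R+r_S) = 0.6049.
C_R = 0.6049·C_{A0}·X = 0.6049×4.47×0.601 = 1.63 mol·L⁻¹.

1.63 mol·L⁻¹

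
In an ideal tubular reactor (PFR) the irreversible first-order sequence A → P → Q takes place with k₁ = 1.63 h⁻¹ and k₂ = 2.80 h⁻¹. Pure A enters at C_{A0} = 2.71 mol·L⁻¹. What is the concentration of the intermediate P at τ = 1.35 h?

Solving the coupled first-order balances gives C_P(τ) = [k₁/(k₂−k₁)]·C_{A0}·(e^(−k₁τ) − e^(−k₂τ)).
e^(−k₁τ) = e^(−1.63×1.35) = e^(−2.200) = 0.1107; e^(−k₂τ) = e^(−3.780) = 0.02282.
C_P = 1.63×2.71/(2.80−1.63) × (0.1107−0.02282) = 3.775×0.08793 = 0.3320 mol·L⁻¹.

0.332 mol·L⁻¹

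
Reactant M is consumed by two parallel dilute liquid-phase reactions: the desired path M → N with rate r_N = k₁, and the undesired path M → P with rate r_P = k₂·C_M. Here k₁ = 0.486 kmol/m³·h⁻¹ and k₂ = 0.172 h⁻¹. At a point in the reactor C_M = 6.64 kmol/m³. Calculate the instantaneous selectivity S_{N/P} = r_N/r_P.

S_{N/P} = r_N/r_P = (k₁)/(k₂·C_M) = (k₁/k₂)·C_M⁻¹.
= (0.486) / (0.172×6.640) = 0.4860/1.142 = 0.426.
The undesired path is higher order in M, so low C_M (CSTR or dilute feed) favours N.

0.426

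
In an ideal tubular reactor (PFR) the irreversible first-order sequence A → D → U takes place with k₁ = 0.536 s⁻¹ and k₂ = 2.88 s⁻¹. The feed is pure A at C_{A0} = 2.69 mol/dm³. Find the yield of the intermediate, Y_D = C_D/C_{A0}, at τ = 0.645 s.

0.126

Solving the coupled first-order balances gives C_D(τ) = [k₁/(k₂−k₁)]·C_{A0}·(e^(−k₁τ) − e^(−k₂τ)).
e^(−k₁τ) = e^(−0.536×0.645) = e^(−0.3457) = 0.7077; e^(−k₂τ) = e^(−1.858) = 0.1560.
C_D = 0.536×2.69/(2.88−0.536) × (0.7077−0.1560) = 0.6151×0.5517 = 0.3393 mol/dm³.
Y_D = C_D/C_{A0} = 0.3393/2.69 = 0.126.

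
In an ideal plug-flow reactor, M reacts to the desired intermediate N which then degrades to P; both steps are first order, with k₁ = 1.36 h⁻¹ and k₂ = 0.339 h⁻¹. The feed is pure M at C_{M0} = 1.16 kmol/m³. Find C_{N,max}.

0.731 kmol/m³

At the optimum, C_{N,max}/C_{M0} = (k₁/k₂)^[k₂/(k₂−k₁)].
= (1.36/0.339)^(0.339/(0.339−1.36)) = (4.012)^(-0.3320) = 0.6305.
C_{N,max} = 0.6305×1.16 = 0.731 kmol/m³.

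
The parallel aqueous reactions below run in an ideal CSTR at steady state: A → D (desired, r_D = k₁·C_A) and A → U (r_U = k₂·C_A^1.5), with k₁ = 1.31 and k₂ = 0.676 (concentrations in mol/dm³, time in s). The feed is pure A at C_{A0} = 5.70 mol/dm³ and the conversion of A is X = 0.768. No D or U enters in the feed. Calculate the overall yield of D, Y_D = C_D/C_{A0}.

Exit C_A = C_{A0}(1−X) = 5.70×0.232 = 1.322 mol/dm³.
Rates in a CSTR are evaluated at the outlet concentration: r_D = 1.31×1.322 = 1.732, r_U = 0.676×1.322^1.5 = 1.028.
Fraction of consumed A going to D: r_D/(r_D+r_U) = 0.6276.
C_D = 0.6276·C_{A0}·X = 0.6276×5.70×0.768 = 2.75 mol/dm³; Y_D = C_D/C_{A0} = 0.482.

0.482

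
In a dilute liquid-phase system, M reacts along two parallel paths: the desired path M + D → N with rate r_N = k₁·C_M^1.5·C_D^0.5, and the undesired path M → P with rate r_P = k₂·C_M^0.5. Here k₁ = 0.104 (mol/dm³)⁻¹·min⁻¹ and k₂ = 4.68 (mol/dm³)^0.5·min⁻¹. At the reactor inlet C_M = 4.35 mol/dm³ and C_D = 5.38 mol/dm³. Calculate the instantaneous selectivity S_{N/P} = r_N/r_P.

0.224

S_{N/P} = r_N/r_P = (k₁·C_M^1.5·C_D^0.5)/(k₂·C_M^0.5) = (k₁/k₂)·C_M·C_D^0.5.
= (0.104×4.350^1.5×5.380^0.5) / (4.68×4.350^0.5) = 2.189/9.761 = 0.224.
Since the desired path is higher order in M, keeping C_M high (PFR or concentrated feed) favours N.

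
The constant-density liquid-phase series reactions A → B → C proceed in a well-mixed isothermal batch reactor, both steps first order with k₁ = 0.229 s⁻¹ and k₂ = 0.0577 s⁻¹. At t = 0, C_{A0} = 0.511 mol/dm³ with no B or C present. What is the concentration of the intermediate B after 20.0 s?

Solving the coupled first-order balances gives C_B(t) = [k₁/(k₂−k₁)]·C_{A0}·(e^(−k₁t) − e^(−k₂t)).
e^(−k₁t) = e^(−0.229×20.0) = e^(−4.580) = 0.01025; e^(−k₂t) = e^(−1.154) = 0.3154.
C_B = 0.229×0.511/(0.0577−0.229) × (0.01025−0.3154) = (-0.6831)×(-0.3051) = 0.2084 mol/dm³.

0.208 mol/dm³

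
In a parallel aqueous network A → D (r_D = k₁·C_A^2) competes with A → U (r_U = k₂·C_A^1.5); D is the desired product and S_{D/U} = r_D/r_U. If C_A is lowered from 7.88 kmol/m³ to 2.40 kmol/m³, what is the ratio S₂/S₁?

S_{D/U} = (k₁/k₂)·C_A^0.5, so S₂/S₁ = (C_{A,2}/C_{A,1})^0.5.
= (2.40/7.88)^0.5 = (0.3046)^0.5 = 0.552.
Selectivity toward D falls as C_A falls — high-concentration operation is favoured.

0.552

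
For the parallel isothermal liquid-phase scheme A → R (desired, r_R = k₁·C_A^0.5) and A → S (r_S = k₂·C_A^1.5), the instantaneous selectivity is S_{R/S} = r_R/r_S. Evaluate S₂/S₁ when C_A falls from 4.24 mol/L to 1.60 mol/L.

2.65

S_{R/S} = (k₁/k₂)·C_A⁻¹, so S₂/S₁ = (C_{A,2}/C_{A,1})⁻¹.
= 4.24/1.60 = 2.65.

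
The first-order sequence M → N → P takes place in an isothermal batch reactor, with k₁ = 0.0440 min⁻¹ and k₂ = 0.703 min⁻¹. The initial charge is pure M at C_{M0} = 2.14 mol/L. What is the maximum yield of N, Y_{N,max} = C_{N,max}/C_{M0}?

For a first-order series the maximum intermediate yield is C_{N,max}/C_{M0} = (k₁/k₂)^[k₂/(k₂−k₁)].
= (0.0440/0.703)^(0.703/(0.703−0.0440)) = (0.06259)^(1.067) = 0.05202.

0.0520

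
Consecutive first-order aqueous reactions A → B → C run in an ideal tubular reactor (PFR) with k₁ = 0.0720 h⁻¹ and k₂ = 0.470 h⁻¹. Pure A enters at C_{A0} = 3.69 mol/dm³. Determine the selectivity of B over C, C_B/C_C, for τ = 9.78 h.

0.210

Solving the coupled first-order balances gives C_B(τ) = [k₁/(k₂−k₁)]·C_{A0}·(e^(−k₁τ) − e^(−k₂τ)).
e^(−k₁τ) = e^(−0.0720×9.78) = e^(−0.7042) = 0.4945; e^(−k₂τ) = e^(−4.597) = 0.01009.
C_B = 0.0720×3.69/(0.470−0.0720) × (0.4945−0.01009) = 0.6675×0.4844 = 0.3234 mol/dm³.
C_A = C_{A0}e^(−k₁τ) = 1.825 mol/dm³, so C_C = C_{A0}−C_A−C_B = 1.542 mol/dm³; C_B/C_C = 0.210.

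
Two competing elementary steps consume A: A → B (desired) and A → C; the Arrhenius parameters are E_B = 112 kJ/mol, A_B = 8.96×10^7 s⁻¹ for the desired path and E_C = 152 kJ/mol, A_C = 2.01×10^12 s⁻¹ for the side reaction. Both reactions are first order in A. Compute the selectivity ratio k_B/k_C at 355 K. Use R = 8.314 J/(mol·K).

34.3

Since both paths have the same order in A, the concentration cancels and S_{B/C} = k_B/k_C = (A_B/A_C)·exp[(E_C−E_B)/(RT)].
(E_C−E_B)/(RT) = (152−112)×10³/(8.314×355) = 40000/2951 = 13.55.
k_B/k_C = (8.96×10^7/2.01×10^12)·exp(13.55) = 4.458×10^-5 × 7.688×10^5 = 34.3.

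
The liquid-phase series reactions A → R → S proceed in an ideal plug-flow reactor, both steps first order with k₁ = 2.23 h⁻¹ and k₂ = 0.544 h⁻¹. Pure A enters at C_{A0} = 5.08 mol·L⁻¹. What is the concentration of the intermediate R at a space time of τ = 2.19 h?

1.99 mol·L⁻¹

For first-order series with pure A initially, C_R(τ) = k₁C_{A0}/(k₂−k₁)·(e^(−k₁τ) − e^(−k₂τ)).
e^(−k₁τ) = e^(−2.23×2.19) = e^(−4.884) = 0.007569; e^(−k₂τ) = e^(−1.191) = 0.3038.
C_R = 2.23×5.08/(0.544−2.23) × (0.007569−0.3038) = (-6.719)×(-0.2962) = 1.990 mol·L⁻¹.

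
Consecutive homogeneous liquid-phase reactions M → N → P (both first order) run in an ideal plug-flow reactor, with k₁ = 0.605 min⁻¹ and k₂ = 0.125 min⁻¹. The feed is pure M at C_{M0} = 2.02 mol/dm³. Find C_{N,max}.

At the optimum, C_{N,max}/C_{M0} = (k₁/k₂)^[k₂/(k₂−k₁)].
= (0.605/0.125)^(0.125/(0.125−0.605)) = (4.840)^(-0.2604) = 0.6632.
C_{N,max} = 0.6632×2.02 = 1.34 mol/dm³.

1.34 mol/dm³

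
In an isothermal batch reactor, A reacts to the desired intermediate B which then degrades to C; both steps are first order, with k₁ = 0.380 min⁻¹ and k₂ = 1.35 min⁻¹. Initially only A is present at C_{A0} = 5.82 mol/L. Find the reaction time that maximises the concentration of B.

1.31 min

For first-order series the maximum of C_B occurs at t_opt = ln(k₂/k₁)/(k₂−k₁).
= ln(1.35/0.380)/(1.35−0.380) = ln(3.553)/0.9700 = 1.268/0.9700 = 1.31 min.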